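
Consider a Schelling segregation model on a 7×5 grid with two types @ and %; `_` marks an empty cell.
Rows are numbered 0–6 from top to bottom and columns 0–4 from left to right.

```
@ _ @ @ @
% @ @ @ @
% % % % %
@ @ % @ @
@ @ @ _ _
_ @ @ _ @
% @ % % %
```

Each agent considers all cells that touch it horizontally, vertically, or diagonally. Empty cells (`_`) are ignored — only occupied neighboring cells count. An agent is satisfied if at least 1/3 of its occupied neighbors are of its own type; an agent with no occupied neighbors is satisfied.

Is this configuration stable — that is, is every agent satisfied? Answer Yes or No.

No

(0,0)@ 1/2 ok
(0,2)@ 4/4 ok
(0,3)@ 5/5 ok
(0,4)@ 3/3 ok
(1,0)% 2/4 ok
(1,1)@ 3/7 ok
(1,2)@ 4/7 ok
(1,3)@ 5/8 ok
(1,4)@ 3/5 ok
(2,0)% 2/5 ok
(2,1)% 4/8 ok
(2,2)% 3/8 ok
(2,3)% 3/8 ok
(2,4)% 1/5 unhappy
(3,0)@ 3/5 ok
(3,1)@ 4/8 ok
(3,2)% 3/7 ok
(3,3)@ 2/6 ok
(3,4)@ 1/3 ok
(4,0)@ 4/4 ok
(4,1)@ 6/7 ok
(4,2)@ 5/6 ok
(5,1)@ 5/7 ok
(5,2)@ 4/6 ok
(5,4)@ 0/2 unhappy
(6,0)% 0/2 unhappy
(6,1)@ 2/4 ok
(6,2)% 1/4 unhappy
(6,3)% 2/4 ok
(6,4)% 1/2 ok
For instance (2,4) has only 1/5 same-type neighbors, below 1/3.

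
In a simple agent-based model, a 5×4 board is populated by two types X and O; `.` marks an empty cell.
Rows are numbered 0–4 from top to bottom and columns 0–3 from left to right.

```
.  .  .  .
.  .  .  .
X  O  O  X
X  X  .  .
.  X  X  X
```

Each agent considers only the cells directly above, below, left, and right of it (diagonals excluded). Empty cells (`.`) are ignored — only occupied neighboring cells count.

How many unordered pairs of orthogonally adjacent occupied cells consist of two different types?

3

Scan each occupied cell's neighbors to the right and below so each pair is counted once.
Row 2: X(2,0)–O(2,1)≠ X(2,0)–X(3,0)= O(2,1)–O(2,2)= O(2,1)–X(3,1)≠ O(2,2)–X(2,3)≠  → 3/5 unlike.
Row 3: X(3,0)–X(3,1)= X(3,1)–X(4,1)=  → 0/2 unlike.
Row 4: X(4,1)–X(4,2)= X(4,2)–X(4,3)=  → 0/2 unlike.
Total adjacent occupied pairs: 9; unlike-type pairs: 3.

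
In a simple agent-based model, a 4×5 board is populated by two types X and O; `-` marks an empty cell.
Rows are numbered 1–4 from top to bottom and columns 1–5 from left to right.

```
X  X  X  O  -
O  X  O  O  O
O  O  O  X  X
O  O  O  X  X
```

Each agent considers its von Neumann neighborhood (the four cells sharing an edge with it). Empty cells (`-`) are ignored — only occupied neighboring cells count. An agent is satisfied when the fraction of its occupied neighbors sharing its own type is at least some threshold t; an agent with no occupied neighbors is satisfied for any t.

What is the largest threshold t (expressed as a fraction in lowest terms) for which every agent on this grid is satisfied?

1/4

(1,1)X 1/2
(1,2)X 3/3
(1,3)X 1/3
(1,4)O 1/2
(2,1)O 1/3
(2,2)X 1/4
(2,3)O 2/4
(2,4)O 3/4
(2,5)O 1/2
(3,1)O 3/3
(3,2)O 3/4
(3,3)O 3/4
(3,4)X 2/4
(3,5)X 2/3
(4,1)O 2/2
(4,2)O 3/3
(4,3)O 2/3
(4,4)X 2/3
(4,5)X 2/2
The smallest same-type fraction is 1/4 at (2,2), which reduces to 1/4. Any threshold above that leaves this agent unsatisfied.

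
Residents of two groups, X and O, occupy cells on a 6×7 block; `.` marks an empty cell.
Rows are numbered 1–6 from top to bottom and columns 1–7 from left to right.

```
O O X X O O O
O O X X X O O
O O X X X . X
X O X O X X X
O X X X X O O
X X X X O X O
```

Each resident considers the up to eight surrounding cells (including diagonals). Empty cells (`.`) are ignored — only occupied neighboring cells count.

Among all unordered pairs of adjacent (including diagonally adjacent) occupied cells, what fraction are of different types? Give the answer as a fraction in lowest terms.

16/41

Scan each occupied cell's neighbors to the right and below (and the two forward diagonals) so each pair is counted once.
Row 1: O(1,1)–O(1,2)= O(1,1)–O(2,1)= O(1,1)–O(2,2)= O(1,2)–X(1,3)≠ O(1,2)–O(2,2)= O(1,2)–X(2,3)≠ O(1,2)–O(2,1)= X(1,3)–X(1,4)= X(1,3)–X(2,3)= X(1,3)–X(2,4)= X(1,3)–O(2,2)≠ X(1,4)–O(1,5)≠ X(1,4)–X(2,4)= X(1,4)–X(2,5)= X(1,4)–X(2,3)= O(1,5)–O(1,6)= O(1,5)–X(2,5)≠ O(1,5)–O(2,6)= O(1,5)–X(2,4)≠ O(1,6)–O(1,7)= O(1,6)–O(2,6)= O(1,6)–O(2,7)= O(1,6)–X(2,5)≠ O(1,7)–O(2,7)= O(1,7)–O(2,6)=  → 7/25 unlike.
Row 2: O(2,1)–O(2,2)= O(2,1)–O(3,1)= O(2,1)–O(3,2)= O(2,2)–X(2,3)≠ O(2,2)–O(3,2)= O(2,2)–X(3,3)≠ O(2,2)–O(3,1)= X(2,3)–X(2,4)= X(2,3)–X(3,3)= X(2,3)–X(3,4)= X(2,3)–O(3,2)≠ X(2,4)–X(2,5)= X(2,4)–X(3,4)= X(2,4)–X(3,5)= X(2,4)–X(3,3)= X(2,5)–O(2,6)≠ X(2,5)–X(3,5)= X(2,5)–X(3,4)= O(2,6)–O(2,7)= O(2,6)–X(3,7)≠ O(2,6)–X(3,5)≠ O(2,7)–X(3,7)≠  → 7/22 unlike.
Row 3: O(3,1)–O(3,2)= O(3,1)–X(4,1)≠ O(3,1)–O(4,2)= O(3,2)–X(3,3)≠ O(3,2)–O(4,2)= O(3,2)–X(4,3)≠ O(3,2)–X(4,1)≠ X(3,3)–X(3,4)= X(3,3)–X(4,3)= X(3,3)–O(4,4)≠ X(3,3)–O(4,2)≠ X(3,4)–X(3,5)= X(3,4)–O(4,4)≠ X(3,4)–X(4,5)= X(3,4)–X(4,3)= X(3,5)–X(4,5)= X(3,5)–X(4,6)= X(3,5)–O(4,4)≠ X(3,7)–X(4,7)= X(3,7)–X(4,6)=  → 8/20 unlike.
Row 4: X(4,1)–O(4,2)≠ X(4,1)–O(5,1)≠ X(4,1)–X(5,2)= O(4,2)–X(4,3)≠ O(4,2)–X(5,2)≠ O(4,2)–X(5,3)≠ O(4,2)–O(5,1)= X(4,3)–O(4,4)≠ X(4,3)–X(5,3)= X(4,3)–X(5,4)= X(4,3)–X(5,2)= O(4,4)–X(4,5)≠ O(4,4)–X(5,4)≠ O(4,4)–X(5,5)≠ O(4,4)–X(5,3)≠ X(4,5)–X(4,6)= X(4,5)–X(5,5)= X(4,5)–O(5,6)≠ X(4,5)–X(5,4)= X(4,6)–X(4,7)= X(4,6)–O(5,6)≠ X(4,6)–O(5,7)≠ X(4,6)–X(5,5)= X(4,7)–O(5,7)≠ X(4,7)–O(5,6)≠  → 15/25 unlike.
Row 5: O(5,1)–X(5,2)≠ O(5,1)–X(6,1)≠ O(5,1)–X(6,2)≠ X(5,2)–X(5,3)= X(5,2)–X(6,2)= X(5,2)–X(6,3)= X(5,2)–X(6,1)= X(5,3)–X(5,4)= X(5,3)–X(6,3)= X(5,3)–X(6,4)= X(5,3)–X(6,2)= X(5,4)–X(5,5)= X(5,4)–X(6,4)= X(5,4)–O(6,5)≠ X(5,4)–X(6,3)= X(5,5)–O(5,6)≠ X(5,5)–O(6,5)≠ X(5,5)–X(6,6)= X(5,5)–X(6,4)= O(5,6)–O(5,7)= O(5,6)–X(6,6)≠ O(5,6)–O(6,7)= O(5,6)–O(6,5)= O(5,7)–O(6,7)= O(5,7)–X(6,6)≠  → 8/25 unlike.
Row 6: X(6,1)–X(6,2)= X(6,2)–X(6,3)= X(6,3)–X(6,4)= X(6,4)–O(6,5)≠ O(6,5)–X(6,6)≠ X(6,6)–O(6,7)≠  → 3/6 unlike.
Total adjacent occupied pairs: 123; unlike-type pairs: 48.
48/123 reduces to 16/41.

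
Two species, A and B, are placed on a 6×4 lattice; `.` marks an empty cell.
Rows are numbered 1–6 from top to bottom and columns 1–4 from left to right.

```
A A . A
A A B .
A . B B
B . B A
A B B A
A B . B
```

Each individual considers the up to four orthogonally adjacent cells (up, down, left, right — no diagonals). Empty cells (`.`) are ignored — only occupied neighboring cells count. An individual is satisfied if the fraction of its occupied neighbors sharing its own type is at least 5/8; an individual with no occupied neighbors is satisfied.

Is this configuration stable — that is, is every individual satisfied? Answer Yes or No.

Row 1: (1,1)A 2/2 satisfied · (1,2)A 2/2 satisfied · (1,4)A 0/0 satisfied
Row 2: (2,1)A 3/3 satisfied · (2,2)A 2/3 satisfied · (2,3)B 1/2 not
Row 3: (3,1)A 1/2 not · (3,3)B 3/3 satisfied · (3,4)B 1/2 not
Row 4: (4,1)B 0/2 not · (4,3)B 2/3 satisfied · (4,4)A 1/3 not
Row 5: (5,1)A 1/3 not · (5,2)B 2/3 satisfied · (5,3)B 2/3 satisfied · (5,4)A 1/3 not
Row 6: (6,1)A 1/2 not · (6,2)B 1/2 not · (6,4)B 0/1 not
For instance (2,3) has only 1/2 same-type neighbors, below 5/8.

No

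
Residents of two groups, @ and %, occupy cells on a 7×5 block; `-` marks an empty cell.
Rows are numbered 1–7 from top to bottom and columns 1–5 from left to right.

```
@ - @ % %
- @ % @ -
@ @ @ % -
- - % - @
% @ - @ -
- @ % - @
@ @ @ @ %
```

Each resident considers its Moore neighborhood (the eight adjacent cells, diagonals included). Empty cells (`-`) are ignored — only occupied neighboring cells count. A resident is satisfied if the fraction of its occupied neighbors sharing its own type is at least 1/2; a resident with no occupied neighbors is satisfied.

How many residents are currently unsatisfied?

8

(1,1)@ 1/1 satisfied
(1,3)@ 2/4 satisfied
(1,4)% 2/4 satisfied
(1,5)% 1/2 satisfied
(2,2)@ 5/6 satisfied
(2,3)% 2/7 not
(2,4)@ 2/6 not
(3,1)@ 2/2 satisfied
(3,2)@ 3/5 satisfied
(3,3)@ 3/6 satisfied
(3,4)% 2/5 not
(4,3)% 1/5 not
(4,5)@ 1/2 satisfied
(5,1)% 0/2 not
(5,2)@ 1/4 not
(5,4)@ 2/4 satisfied
(6,2)@ 4/6 satisfied
(6,3)% 0/6 not
(6,5)@ 2/3 satisfied
(7,1)@ 2/2 satisfied
(7,2)@ 3/4 satisfied
(7,3)@ 3/4 satisfied
(7,4)@ 2/4 satisfied
(7,5)% 0/2 not
Unsatisfied: (2,3), (2,4), (3,4), (4,3), (5,1), (5,2), (6,3), (7,5) — 8 in total.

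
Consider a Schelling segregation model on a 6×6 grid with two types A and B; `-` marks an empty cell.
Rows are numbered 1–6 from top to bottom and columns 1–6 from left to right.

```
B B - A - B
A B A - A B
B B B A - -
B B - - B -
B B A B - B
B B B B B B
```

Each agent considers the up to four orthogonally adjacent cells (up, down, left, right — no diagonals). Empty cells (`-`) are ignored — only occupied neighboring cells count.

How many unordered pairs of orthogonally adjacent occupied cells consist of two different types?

10

Scan each occupied cell's neighbors to the right and below so each pair is counted once.
Row 1: B(1,1)–B(1,2)= B(1,1)–A(2,1)≠ B(1,2)–B(2,2)= B(1,6)–B(2,6)=  → 1/4 unlike.
Row 2: A(2,1)–B(2,2)≠ A(2,1)–B(3,1)≠ B(2,2)–A(2,3)≠ B(2,2)–B(3,2)= A(2,3)–B(3,3)≠ A(2,5)–B(2,6)≠  → 5/6 unlike.
Row 3: B(3,1)–B(3,2)= B(3,1)–B(4,1)= B(3,2)–B(3,3)= B(3,2)–B(4,2)= B(3,3)–A(3,4)≠  → 1/5 unlike.
Row 4: B(4,1)–B(4,2)= B(4,1)–B(5,1)= B(4,2)–B(5,2)=  → 0/3 unlike.
Row 5: B(5,1)–B(5,2)= B(5,1)–B(6,1)= B(5,2)–A(5,3)≠ B(5,2)–B(6,2)= A(5,3)–B(5,4)≠ A(5,3)–B(6,3)≠ B(5,4)–B(6,4)= B(5,6)–B(6,6)=  → 3/8 unlike.
Row 6: B(6,1)–B(6,2)= B(6,2)–B(6,3)= B(6,3)–B(6,4)= B(6,4)–B(6,5)= B(6,5)–B(6,6)=  → 0/5 unlike.
Total adjacent occupied pairs: 31; unlike-type pairs: 10.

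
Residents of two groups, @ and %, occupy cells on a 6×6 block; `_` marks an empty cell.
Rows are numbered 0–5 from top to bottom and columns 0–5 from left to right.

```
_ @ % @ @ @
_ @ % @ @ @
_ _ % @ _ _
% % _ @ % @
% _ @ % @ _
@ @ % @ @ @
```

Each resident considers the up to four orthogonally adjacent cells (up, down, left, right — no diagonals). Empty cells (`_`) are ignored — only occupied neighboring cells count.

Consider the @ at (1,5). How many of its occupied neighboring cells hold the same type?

Occupied neighbors of (1,5): (0,5)=@, (1,4)=@.
Same type (@): 2 of 2.

2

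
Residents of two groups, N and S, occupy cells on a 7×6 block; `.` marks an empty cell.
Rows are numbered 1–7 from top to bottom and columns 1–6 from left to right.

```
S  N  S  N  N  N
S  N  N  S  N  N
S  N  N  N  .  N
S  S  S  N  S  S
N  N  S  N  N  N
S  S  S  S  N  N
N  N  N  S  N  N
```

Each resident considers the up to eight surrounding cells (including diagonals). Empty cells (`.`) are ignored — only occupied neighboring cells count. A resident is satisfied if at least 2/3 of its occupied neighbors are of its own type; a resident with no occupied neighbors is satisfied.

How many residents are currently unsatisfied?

33

Row 1: (1,1)S 1/3 not · (1,2)N 2/5 not · (1,3)S 1/5 not · (1,4)N 3/5 not · (1,5)N 4/5 satisfied · (1,6)N 3/3 satisfied
Row 2: (2,1)S 2/5 not · (2,2)N 4/8 not · (2,3)N 6/8 satisfied · (2,4)S 1/7 not · (2,5)N 6/7 satisfied · (2,6)N 4/4 satisfied
Row 3: (3,1)S 3/5 not · (3,2)N 3/8 not · (3,3)N 5/8 not · (3,4)N 4/7 not · (3,6)N 2/4 not
Row 4: (4,1)S 2/5 not · (4,2)S 4/8 not · (4,3)S 2/8 not · (4,4)N 4/7 not · (4,5)S 1/7 not · (4,6)S 1/4 not
Row 5: (5,1)N 1/5 not · (5,2)N 1/8 not · (5,3)S 5/8 not · (5,4)N 3/8 not · (5,5)N 5/8 not · (5,6)N 3/5 not
Row 6: (6,1)S 1/5 not · (6,2)S 3/8 not · (6,3)S 4/8 not · (6,4)S 3/8 not · (6,5)N 6/8 satisfied · (6,6)N 5/5 satisfied
Row 7: (7,1)N 1/3 not · (7,2)N 2/5 not · (7,3)N 1/5 not · (7,4)S 2/5 not · (7,5)N 3/5 not · (7,6)N 3/3 satisfied
Unsatisfied: (1,1), (1,2), (1,3), (1,4), (2,1), (2,2), (2,4), (3,1), (3,2), (3,3), (3,4), (3,6), (4,1), (4,2), (4,3), (4,4), (4,5), (4,6), (5,1), (5,2), (5,3), (5,4), (5,5), (5,6), (6,1), (6,2), (6,3), (6,4), (7,1), (7,2), (7,3), (7,4), (7,5) — 33 in total.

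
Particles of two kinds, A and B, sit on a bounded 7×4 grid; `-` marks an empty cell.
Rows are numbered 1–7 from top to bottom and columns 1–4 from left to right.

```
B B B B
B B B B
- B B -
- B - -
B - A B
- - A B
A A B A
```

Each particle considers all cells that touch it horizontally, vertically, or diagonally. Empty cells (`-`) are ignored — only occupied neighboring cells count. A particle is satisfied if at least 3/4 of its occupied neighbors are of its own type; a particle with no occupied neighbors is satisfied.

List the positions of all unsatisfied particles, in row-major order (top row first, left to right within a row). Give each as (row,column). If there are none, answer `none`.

(1,1)B 3/3 satisfied
(1,2)B 5/5 satisfied
(1,3)B 5/5 satisfied
(1,4)B 3/3 satisfied
(2,1)B 4/4 satisfied
(2,2)B 7/7 satisfied
(2,3)B 7/7 satisfied
(2,4)B 4/4 satisfied
(3,2)B 5/5 satisfied
(3,3)B 5/5 satisfied
(4,2)B 3/4 satisfied
(5,1)B 1/1 satisfied
(5,3)A 1/4 not
(5,4)B 1/3 not
(6,3)A 3/6 not
(6,4)B 2/5 not
(7,1)A 1/1 satisfied
(7,2)A 2/3 not
(7,3)B 1/4 not
(7,4)A 1/3 not

(5,3), (5,4), (6,3), (6,4), (7,2), (7,3), (7,4)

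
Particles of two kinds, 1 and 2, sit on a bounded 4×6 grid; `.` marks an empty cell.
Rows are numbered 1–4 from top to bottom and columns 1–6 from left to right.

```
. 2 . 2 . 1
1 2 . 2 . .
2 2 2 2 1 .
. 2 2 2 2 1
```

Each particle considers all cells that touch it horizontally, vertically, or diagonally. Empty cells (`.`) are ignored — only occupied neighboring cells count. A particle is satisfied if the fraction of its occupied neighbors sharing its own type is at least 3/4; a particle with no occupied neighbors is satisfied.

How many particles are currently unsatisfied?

(1,2)2 1/2 ✗
(1,4)2 1/1 ✓
(1,6)1 0/0 ✓
(2,1)1 0/4 ✗
(2,2)2 4/5 ✓
(2,4)2 3/4 ✓
(3,1)2 3/4 ✓
(3,2)2 5/6 ✓
(3,3)2 7/7 ✓
(3,4)2 5/6 ✓
(3,5)1 1/5 ✗
(4,2)2 4/4 ✓
(4,3)2 5/5 ✓
(4,4)2 4/5 ✓
(4,5)2 2/4 ✗
(4,6)1 1/2 ✗
Unsatisfied: (1,2), (2,1), (3,5), (4,5), (4,6) — 5 in total.

5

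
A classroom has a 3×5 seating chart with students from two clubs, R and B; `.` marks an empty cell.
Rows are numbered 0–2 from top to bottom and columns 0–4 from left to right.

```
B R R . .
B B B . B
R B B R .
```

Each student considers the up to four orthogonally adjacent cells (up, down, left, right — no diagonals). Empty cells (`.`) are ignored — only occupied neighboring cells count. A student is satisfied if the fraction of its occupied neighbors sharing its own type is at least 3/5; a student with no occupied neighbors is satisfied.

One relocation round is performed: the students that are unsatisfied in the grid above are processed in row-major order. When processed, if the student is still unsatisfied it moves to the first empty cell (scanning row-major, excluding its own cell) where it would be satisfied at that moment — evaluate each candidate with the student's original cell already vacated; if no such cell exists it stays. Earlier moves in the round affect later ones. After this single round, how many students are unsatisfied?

Initially unsatisfied (in order): (0,0), (0,1), (0,2), (2,0), (2,3).
  (0,0) → (0,4).
  (0,1): no empty cell satisfies it; stays.
  (0,2): no empty cell satisfies it; stays.
  (2,0): no empty cell satisfies it; stays.
  (2,3): no empty cell satisfies it; stays.
Resulting grid:
. R R . B
B B B . B
R B B R .
Unsatisfied now: (0,1), (0,2), (1,0), (2,0), (2,3).

5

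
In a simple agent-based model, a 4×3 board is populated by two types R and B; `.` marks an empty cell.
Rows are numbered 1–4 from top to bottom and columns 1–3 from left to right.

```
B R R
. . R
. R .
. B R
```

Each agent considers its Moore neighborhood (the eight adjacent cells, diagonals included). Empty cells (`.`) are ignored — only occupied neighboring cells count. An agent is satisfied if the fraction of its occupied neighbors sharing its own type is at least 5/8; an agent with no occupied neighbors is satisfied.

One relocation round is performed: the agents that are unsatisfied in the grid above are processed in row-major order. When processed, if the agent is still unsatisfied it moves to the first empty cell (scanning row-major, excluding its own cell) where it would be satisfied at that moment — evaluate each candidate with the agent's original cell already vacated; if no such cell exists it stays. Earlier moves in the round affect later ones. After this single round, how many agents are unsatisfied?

Initially unsatisfied (in order): (1,1), (4,2), (4,3).
  (1,1): no empty cell satisfies it; stays.
  (4,2): no empty cell satisfies it; stays.
  (4,3) → (2,1).
Resulting grid:
B R R
R . R
. R .
. B .
Unsatisfied now: (1,1), (4,2).

2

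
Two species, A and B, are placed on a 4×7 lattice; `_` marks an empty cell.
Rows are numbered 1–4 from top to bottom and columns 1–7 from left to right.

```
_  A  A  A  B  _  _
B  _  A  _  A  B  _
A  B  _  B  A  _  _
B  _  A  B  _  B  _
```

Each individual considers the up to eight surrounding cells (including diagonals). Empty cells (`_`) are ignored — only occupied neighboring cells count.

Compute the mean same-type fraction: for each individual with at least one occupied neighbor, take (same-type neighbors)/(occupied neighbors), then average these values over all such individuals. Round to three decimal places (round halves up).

0.378

Row 1: (1,2)A 2/3 · (1,3)A 3/3 · (1,4)A 3/4 · (1,5)B 1/3
Row 2: (2,1)B 1/3 · (2,3)A 3/5 · (2,5)A 2/5 · (2,6)B 1/3
Row 3: (3,1)A 0/3 · (3,2)B 2/5 · (3,4)B 1/5 · (3,5)A 1/5
Row 4: (4,1)B 1/2 · (4,3)A 0/3 · (4,4)B 1/3 · (4,6)B 0/1
Sum over 16 individuals: 2/3 + 3/3 + 3/4 + 1/3 + 1/3 + 3/5 + 2/5 + 1/3 + 0/3 + 2/5 + 1/5 + 1/5 + 1/2 + 0/3 + 1/3 + 0/1 = 121/20; mean = 121/20 ÷ 16 = 121/320 = 0.378125 → 0.378.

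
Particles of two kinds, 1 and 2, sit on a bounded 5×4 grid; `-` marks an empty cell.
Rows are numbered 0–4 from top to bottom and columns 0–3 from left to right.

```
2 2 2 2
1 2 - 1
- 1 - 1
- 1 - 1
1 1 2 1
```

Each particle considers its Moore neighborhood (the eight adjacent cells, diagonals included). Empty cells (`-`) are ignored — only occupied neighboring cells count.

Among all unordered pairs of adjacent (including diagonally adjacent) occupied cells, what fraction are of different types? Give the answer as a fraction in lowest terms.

Scan each occupied cell's neighbors to the right and below (and the two forward diagonals) so each pair is counted once.
From row 0: 4 unlike of 10 pairs (running 4/10).
From row 1: 2 unlike of 4 pairs (running 6/14).
From row 2: 0 unlike of 2 pairs (running 6/16).
From row 3: 2 unlike of 5 pairs (running 8/21).
From row 4: 2 unlike of 3 pairs (running 10/24).
Total adjacent occupied pairs: 24; unlike-type pairs: 10.
10/24 reduces to 5/12.

5/12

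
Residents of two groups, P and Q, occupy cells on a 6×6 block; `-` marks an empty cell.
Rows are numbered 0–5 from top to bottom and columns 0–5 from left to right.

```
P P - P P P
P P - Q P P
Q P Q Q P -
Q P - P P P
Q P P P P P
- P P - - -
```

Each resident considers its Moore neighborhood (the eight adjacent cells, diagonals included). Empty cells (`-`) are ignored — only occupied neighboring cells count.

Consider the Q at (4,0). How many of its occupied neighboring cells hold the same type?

1

Occupied neighbors of (4,0): (3,0)=Q, (3,1)=P, (4,1)=P, (5,1)=P.
Same type (Q): 1 of 4.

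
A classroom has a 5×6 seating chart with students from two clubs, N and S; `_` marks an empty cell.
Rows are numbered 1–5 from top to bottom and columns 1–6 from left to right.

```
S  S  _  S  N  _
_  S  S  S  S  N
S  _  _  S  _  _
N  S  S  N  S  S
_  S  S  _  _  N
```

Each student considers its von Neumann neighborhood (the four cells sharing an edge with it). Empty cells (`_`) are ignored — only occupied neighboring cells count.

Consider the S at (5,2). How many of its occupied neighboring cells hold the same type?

Occupied neighbors of (5,2): (4,2)=S, (5,3)=S.
Same type (S): 2 of 2.

2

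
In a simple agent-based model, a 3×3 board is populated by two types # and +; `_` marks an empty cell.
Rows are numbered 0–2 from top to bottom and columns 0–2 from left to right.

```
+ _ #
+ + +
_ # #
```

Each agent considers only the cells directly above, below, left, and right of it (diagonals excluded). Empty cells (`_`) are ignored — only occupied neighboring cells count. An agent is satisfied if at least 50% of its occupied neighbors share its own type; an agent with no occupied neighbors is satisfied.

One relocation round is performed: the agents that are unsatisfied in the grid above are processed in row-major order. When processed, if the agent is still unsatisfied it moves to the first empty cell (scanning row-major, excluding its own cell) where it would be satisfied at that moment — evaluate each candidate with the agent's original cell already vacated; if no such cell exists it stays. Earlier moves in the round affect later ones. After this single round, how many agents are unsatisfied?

Initially unsatisfied (in order): (0,2), (1,2).
  (0,2) → (2,0).
  (1,2): now satisfied by earlier moves; stays.
Resulting grid:
+ _ _
+ + +
# # #
All satisfied now.

0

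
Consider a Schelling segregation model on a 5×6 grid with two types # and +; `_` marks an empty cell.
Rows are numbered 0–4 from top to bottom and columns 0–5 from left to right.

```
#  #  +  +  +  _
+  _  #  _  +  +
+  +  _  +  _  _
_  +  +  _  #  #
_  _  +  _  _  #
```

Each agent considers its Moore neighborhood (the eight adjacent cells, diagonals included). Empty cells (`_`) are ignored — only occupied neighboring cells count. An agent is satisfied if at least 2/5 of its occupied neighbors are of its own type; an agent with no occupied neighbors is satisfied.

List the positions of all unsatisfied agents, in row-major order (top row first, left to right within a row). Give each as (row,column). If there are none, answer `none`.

Row 0: (0,0)# 1/2 ✓ · (0,1)# 2/4 ✓ · (0,2)+ 1/3 ✗ · (0,3)+ 3/4 ✓ · (0,4)+ 3/3 ✓
Row 1: (1,0)+ 2/4 ✓ · (1,2)# 1/5 ✗ · (1,4)+ 4/4 ✓ · (1,5)+ 2/2 ✓
Row 2: (2,0)+ 3/3 ✓ · (2,1)+ 4/5 ✓ · (2,3)+ 2/4 ✓
Row 3: (3,1)+ 4/4 ✓ · (3,2)+ 4/4 ✓ · (3,4)# 2/3 ✓ · (3,5)# 2/2 ✓
Row 4: (4,2)+ 2/2 ✓ · (4,5)# 2/2 ✓

(0,2), (1,2)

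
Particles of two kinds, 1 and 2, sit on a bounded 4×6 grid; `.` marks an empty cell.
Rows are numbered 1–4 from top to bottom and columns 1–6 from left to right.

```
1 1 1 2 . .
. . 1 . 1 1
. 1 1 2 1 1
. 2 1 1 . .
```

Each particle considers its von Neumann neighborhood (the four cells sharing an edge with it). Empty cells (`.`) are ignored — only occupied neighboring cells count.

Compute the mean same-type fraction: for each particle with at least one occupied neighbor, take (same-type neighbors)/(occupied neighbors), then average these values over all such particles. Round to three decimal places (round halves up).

0.650

(1,1)1 1/1
(1,2)1 2/2
(1,3)1 2/3
(1,4)2 0/1
(2,3)1 2/2
(2,5)1 2/2
(2,6)1 2/2
(3,2)1 1/2
(3,3)1 3/4
(3,4)2 0/3
(3,5)1 2/3
(3,6)1 2/2
(4,2)2 0/2
(4,3)1 2/3
(4,4)1 1/2
Sum over 15 particles: 1/1 + 2/2 + 2/3 + 0/1 + 2/2 + 2/2 + 2/2 + 1/2 + 3/4 + 0/3 + 2/3 + 2/2 + 0/2 + 2/3 + 1/2 = 39/4; mean = 39/4 ÷ 15 = 13/20 = 0.65 → 0.650.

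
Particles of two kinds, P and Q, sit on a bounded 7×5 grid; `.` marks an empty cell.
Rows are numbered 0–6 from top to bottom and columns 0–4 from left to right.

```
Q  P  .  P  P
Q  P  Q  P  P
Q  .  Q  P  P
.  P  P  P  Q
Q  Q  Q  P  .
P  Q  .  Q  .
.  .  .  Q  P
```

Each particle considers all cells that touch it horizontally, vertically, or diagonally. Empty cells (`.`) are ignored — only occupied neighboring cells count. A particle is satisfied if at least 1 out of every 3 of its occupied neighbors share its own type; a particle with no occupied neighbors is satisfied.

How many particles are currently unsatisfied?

(0,0)Q 1/3 satisfied
(0,1)P 1/4 not
(0,3)P 3/4 satisfied
(0,4)P 3/3 satisfied
(1,0)Q 2/4 satisfied
(1,1)P 1/6 not
(1,2)Q 1/6 not
(1,3)P 5/7 satisfied
(1,4)P 5/5 satisfied
(2,0)Q 1/3 satisfied
(2,2)Q 1/7 not
(2,3)P 5/8 satisfied
(2,4)P 4/5 satisfied
(3,1)P 1/6 not
(3,2)P 4/7 satisfied
(3,3)P 4/7 satisfied
(3,4)Q 0/4 not
(4,0)Q 2/4 satisfied
(4,1)Q 3/6 satisfied
(4,2)Q 3/7 satisfied
(4,3)P 2/5 satisfied
(5,0)P 0/3 not
(5,1)Q 3/4 satisfied
(5,3)Q 2/4 satisfied
(6,3)Q 1/2 satisfied
(6,4)P 0/2 not
Unsatisfied: (0,1), (1,1), (1,2), (2,2), (3,1), (3,4), (5,0), (6,4) — 8 in total.

8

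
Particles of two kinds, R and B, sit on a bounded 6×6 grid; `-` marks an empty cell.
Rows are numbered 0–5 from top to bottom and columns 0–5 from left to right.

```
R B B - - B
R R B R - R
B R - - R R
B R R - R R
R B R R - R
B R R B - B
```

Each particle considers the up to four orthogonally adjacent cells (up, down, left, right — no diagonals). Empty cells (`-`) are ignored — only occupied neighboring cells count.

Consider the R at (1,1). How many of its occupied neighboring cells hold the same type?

2

Occupied neighbors of (1,1): (0,1)=B, (2,1)=R, (1,0)=R, (1,2)=B.
Same type (R): 2 of 4.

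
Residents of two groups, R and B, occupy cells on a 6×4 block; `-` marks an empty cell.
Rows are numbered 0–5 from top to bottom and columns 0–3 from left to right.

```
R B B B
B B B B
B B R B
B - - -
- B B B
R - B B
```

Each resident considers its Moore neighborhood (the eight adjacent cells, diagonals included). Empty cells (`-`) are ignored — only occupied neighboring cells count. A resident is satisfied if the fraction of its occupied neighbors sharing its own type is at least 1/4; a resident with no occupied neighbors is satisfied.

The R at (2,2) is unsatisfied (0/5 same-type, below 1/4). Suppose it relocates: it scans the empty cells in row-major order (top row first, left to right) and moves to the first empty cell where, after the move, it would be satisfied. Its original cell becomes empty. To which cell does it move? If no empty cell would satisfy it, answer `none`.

Vacating (2,2). Empty cells in order:
  (3,1): 0/5 same-type → still unsatisfied.
  (3,2): 0/5 same-type → still unsatisfied.
  (3,3): 0/3 same-type → still unsatisfied.
  (4,0): 1/3 same-type → satisfied — stop here.

(4,0)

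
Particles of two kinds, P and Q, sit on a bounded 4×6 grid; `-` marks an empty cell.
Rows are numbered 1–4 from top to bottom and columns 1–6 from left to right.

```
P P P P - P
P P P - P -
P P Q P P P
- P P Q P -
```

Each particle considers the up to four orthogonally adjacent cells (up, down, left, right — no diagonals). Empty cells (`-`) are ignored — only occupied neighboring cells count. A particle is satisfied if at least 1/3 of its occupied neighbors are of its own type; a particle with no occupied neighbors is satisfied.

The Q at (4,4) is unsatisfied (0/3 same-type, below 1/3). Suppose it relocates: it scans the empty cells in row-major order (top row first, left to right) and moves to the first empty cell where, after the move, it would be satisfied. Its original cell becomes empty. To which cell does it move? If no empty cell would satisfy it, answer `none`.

none

Vacating (4,4). Empty cells in order:
  (1,5): 0/3 same-type → still unsatisfied.
  (2,4): 0/4 same-type → still unsatisfied.
  (2,6): 0/3 same-type → still unsatisfied.
  (4,1): 0/2 same-type → still unsatisfied.
  (4,6): 0/2 same-type → still unsatisfied.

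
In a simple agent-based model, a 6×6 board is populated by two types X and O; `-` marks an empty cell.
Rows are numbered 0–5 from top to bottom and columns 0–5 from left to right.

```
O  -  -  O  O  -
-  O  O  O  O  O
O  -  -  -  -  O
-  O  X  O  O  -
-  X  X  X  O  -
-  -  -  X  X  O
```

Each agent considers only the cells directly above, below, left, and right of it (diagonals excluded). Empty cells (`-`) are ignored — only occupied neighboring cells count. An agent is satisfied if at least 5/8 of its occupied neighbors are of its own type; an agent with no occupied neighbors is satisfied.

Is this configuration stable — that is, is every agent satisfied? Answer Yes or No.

No

Row 0: (0,0)O 0/0 satisfied · (0,3)O 2/2 satisfied · (0,4)O 2/2 satisfied
Row 1: (1,1)O 1/1 satisfied · (1,2)O 2/2 satisfied · (1,3)O 3/3 satisfied · (1,4)O 3/3 satisfied · (1,5)O 2/2 satisfied
Row 2: (2,0)O 0/0 satisfied · (2,5)O 1/1 satisfied
Row 3: (3,1)O 0/2 not · (3,2)X 1/3 not · (3,3)O 1/3 not · (3,4)O 2/2 satisfied
Row 4: (4,1)X 1/2 not · (4,2)X 3/3 satisfied · (4,3)X 2/4 not · (4,4)O 1/3 not
Row 5: (5,3)X 2/2 satisfied · (5,4)X 1/3 not · (5,5)O 0/1 not
For instance (3,1) has only 0/2 same-type neighbors, below 5/8.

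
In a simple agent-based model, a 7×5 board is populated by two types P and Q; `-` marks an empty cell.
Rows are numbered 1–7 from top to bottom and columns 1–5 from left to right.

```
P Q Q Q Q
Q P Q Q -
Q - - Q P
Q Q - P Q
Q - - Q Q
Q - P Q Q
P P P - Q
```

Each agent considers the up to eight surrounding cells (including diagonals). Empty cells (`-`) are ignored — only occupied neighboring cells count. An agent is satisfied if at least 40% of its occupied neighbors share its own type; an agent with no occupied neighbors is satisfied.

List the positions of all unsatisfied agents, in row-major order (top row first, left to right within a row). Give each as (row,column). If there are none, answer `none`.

Row 1: (1,1)P 1/3 ✗ · (1,2)Q 3/5 ✓ · (1,3)Q 4/5 ✓ · (1,4)Q 4/4 ✓ · (1,5)Q 2/2 ✓
Row 2: (2,1)Q 2/4 ✓ · (2,2)P 1/6 ✗ · (2,3)Q 5/6 ✓ · (2,4)Q 5/6 ✓
Row 3: (3,1)Q 3/4 ✓ · (3,4)Q 3/5 ✓ · (3,5)P 1/4 ✗
Row 4: (4,1)Q 3/3 ✓ · (4,2)Q 3/3 ✓ · (4,4)P 1/5 ✗ · (4,5)Q 3/5 ✓
Row 5: (5,1)Q 3/3 ✓ · (5,4)Q 4/6 ✓ · (5,5)Q 4/5 ✓
Row 6: (6,1)Q 1/3 ✗ · (6,3)P 2/4 ✓ · (6,4)Q 4/6 ✓ · (6,5)Q 4/4 ✓
Row 7: (7,1)P 1/2 ✓ · (7,2)P 3/4 ✓ · (7,3)P 2/3 ✓ · (7,5)Q 2/2 ✓

(1,1), (2,2), (3,5), (4,4), (6,1)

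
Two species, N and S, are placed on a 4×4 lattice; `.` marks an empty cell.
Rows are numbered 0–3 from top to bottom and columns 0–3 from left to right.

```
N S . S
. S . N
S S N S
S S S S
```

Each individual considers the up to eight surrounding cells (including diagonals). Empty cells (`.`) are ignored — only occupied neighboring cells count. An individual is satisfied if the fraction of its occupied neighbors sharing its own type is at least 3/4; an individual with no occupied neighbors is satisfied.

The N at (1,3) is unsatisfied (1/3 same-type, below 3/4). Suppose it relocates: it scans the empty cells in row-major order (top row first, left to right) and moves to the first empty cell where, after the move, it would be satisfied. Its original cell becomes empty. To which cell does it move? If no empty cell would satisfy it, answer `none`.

none

Vacating (1,3). Empty cells in order:
  (0,2): 0/3 same-type → still unsatisfied.
  (1,0): 1/5 same-type → still unsatisfied.
  (1,2): 1/6 same-type → still unsatisfied.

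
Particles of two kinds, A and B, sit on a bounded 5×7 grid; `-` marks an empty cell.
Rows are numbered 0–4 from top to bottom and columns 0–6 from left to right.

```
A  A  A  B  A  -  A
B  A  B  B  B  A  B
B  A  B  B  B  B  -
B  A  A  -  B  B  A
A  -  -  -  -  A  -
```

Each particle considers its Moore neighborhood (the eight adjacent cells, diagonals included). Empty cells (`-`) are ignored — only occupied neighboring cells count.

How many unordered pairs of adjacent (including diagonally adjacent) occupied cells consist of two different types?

Scan each occupied cell's neighbors to the right and below (and the two forward diagonals) so each pair is counted once.
From row 0: 10 unlike of 20 pairs (running 10/20).
From row 1: 10 unlike of 23 pairs (running 20/43).
From row 2: 8 unlike of 19 pairs (running 28/62).
From row 3: 5 unlike of 9 pairs (running 33/71).
Total adjacent occupied pairs: 71; unlike-type pairs: 33.

33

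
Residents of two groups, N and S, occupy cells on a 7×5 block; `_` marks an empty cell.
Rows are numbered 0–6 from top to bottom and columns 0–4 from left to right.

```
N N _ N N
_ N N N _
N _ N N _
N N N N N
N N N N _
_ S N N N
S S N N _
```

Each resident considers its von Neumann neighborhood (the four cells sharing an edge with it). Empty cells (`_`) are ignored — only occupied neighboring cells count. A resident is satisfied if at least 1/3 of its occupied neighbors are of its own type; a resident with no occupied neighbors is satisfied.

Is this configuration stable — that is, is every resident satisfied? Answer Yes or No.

Yes

Row 0: (0,0)N 1/1 satisfied · (0,1)N 2/2 satisfied · (0,3)N 2/2 satisfied · (0,4)N 1/1 satisfied
Row 1: (1,1)N 2/2 satisfied · (1,2)N 3/3 satisfied · (1,3)N 3/3 satisfied
Row 2: (2,0)N 1/1 satisfied · (2,2)N 3/3 satisfied · (2,3)N 3/3 satisfied
Row 3: (3,0)N 3/3 satisfied · (3,1)N 3/3 satisfied · (3,2)N 4/4 satisfied · (3,3)N 4/4 satisfied · (3,4)N 1/1 satisfied
Row 4: (4,0)N 2/2 satisfied · (4,1)N 3/4 satisfied · (4,2)N 4/4 satisfied · (4,3)N 3/3 satisfied
Row 5: (5,1)S 1/3 satisfied · (5,2)N 3/4 satisfied · (5,3)N 4/4 satisfied · (5,4)N 1/1 satisfied
Row 6: (6,0)S 1/1 satisfied · (6,1)S 2/3 satisfied · (6,2)N 2/3 satisfied · (6,3)N 2/2 satisfied
All meet the threshold, so the configuration is stable.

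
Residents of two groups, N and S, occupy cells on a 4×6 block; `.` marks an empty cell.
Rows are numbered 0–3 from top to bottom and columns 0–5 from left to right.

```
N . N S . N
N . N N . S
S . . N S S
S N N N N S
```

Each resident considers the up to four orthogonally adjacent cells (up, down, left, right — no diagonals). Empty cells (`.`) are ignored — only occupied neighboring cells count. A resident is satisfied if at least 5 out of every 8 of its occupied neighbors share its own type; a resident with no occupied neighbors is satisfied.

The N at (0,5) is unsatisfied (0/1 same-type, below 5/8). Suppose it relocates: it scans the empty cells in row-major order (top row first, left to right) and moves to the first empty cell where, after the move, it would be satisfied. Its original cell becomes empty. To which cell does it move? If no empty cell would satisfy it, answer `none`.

Vacating (0,5). Empty cells in order:
  (0,1): 2/2 same-type → satisfied — stop here.

(0,1)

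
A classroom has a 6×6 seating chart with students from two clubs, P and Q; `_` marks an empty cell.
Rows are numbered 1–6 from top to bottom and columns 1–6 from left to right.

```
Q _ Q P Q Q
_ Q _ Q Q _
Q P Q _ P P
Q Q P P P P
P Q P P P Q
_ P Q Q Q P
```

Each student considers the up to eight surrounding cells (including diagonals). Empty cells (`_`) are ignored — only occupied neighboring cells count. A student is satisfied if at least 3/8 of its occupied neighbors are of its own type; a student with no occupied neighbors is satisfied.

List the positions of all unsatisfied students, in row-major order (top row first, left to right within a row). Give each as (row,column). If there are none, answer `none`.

Row 1: (1,1)Q 1/1 satisfied · (1,3)Q 2/3 satisfied · (1,4)P 0/4 not · (1,5)Q 3/4 satisfied · (1,6)Q 2/2 satisfied
Row 2: (2,2)Q 4/5 satisfied · (2,4)Q 4/6 satisfied · (2,5)Q 3/6 satisfied
Row 3: (3,1)Q 3/4 satisfied · (3,2)P 1/6 not · (3,3)Q 3/6 satisfied · (3,5)P 4/6 satisfied · (3,6)P 3/4 satisfied
Row 4: (4,1)Q 3/5 satisfied · (4,2)Q 4/8 satisfied · (4,3)P 4/7 satisfied · (4,4)P 6/7 satisfied · (4,5)P 6/7 satisfied · (4,6)P 4/5 satisfied
Row 5: (5,1)P 1/4 not · (5,2)Q 3/7 satisfied · (5,3)P 4/8 satisfied · (5,4)P 5/8 satisfied · (5,5)P 5/8 satisfied · (5,6)Q 1/5 not
Row 6: (6,2)P 2/4 satisfied · (6,3)Q 2/5 satisfied · (6,4)Q 2/5 satisfied · (6,5)Q 2/5 satisfied · (6,6)P 1/3 not

(1,4), (3,2), (5,1), (5,6), (6,6)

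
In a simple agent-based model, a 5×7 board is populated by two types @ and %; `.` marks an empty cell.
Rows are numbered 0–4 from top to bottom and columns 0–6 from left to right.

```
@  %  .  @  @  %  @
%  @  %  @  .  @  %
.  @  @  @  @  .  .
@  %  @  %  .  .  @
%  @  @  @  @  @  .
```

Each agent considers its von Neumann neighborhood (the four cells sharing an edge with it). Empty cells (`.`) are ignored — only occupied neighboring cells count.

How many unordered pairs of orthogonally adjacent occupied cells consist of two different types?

21

Scan each occupied cell's neighbors to the right and below so each pair is counted once.
Row 0: @(0,0)–%(0,1)≠ @(0,0)–%(1,0)≠ %(0,1)–@(1,1)≠ @(0,3)–@(0,4)= @(0,3)–@(1,3)= @(0,4)–%(0,5)≠ %(0,5)–@(0,6)≠ %(0,5)–@(1,5)≠ @(0,6)–%(1,6)≠  → 7/9 unlike.
Row 1: %(1,0)–@(1,1)≠ @(1,1)–%(1,2)≠ @(1,1)–@(2,1)= %(1,2)–@(1,3)≠ %(1,2)–@(2,2)≠ @(1,3)–@(2,3)= @(1,5)–%(1,6)≠  → 5/7 unlike.
Row 2: @(2,1)–@(2,2)= @(2,1)–%(3,1)≠ @(2,2)–@(2,3)= @(2,2)–@(3,2)= @(2,3)–@(2,4)= @(2,3)–%(3,3)≠  → 2/6 unlike.
Row 3: @(3,0)–%(3,1)≠ @(3,0)–%(4,0)≠ %(3,1)–@(3,2)≠ %(3,1)–@(4,1)≠ @(3,2)–%(3,3)≠ @(3,2)–@(4,2)= %(3,3)–@(4,3)≠  → 6/7 unlike.
Row 4: %(4,0)–@(4,1)≠ @(4,1)–@(4,2)= @(4,2)–@(4,3)= @(4,3)–@(4,4)= @(4,4)–@(4,5)=  → 1/5 unlike.
Total adjacent occupied pairs: 34; unlike-type pairs: 21.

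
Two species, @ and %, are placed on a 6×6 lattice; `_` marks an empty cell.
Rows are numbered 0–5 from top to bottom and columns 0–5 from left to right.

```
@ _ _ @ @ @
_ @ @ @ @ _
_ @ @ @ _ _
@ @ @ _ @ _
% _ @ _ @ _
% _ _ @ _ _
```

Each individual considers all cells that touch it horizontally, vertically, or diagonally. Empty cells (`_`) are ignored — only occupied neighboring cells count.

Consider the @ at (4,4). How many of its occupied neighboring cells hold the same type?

Occupied neighbors of (4,4): (3,4)=@, (5,3)=@.
Same type (@): 2 of 2.

2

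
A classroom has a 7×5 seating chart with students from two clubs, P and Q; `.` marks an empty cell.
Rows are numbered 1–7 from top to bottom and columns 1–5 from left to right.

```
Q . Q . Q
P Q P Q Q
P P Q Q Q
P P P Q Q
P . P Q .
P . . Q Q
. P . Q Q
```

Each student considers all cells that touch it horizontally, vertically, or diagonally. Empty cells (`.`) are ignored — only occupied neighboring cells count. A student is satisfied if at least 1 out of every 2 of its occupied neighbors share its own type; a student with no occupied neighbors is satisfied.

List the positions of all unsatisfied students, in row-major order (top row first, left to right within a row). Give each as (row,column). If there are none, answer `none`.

Row 1: (1,1)Q 1/2 ✓ · (1,3)Q 2/3 ✓ · (1,5)Q 2/2 ✓
Row 2: (2,1)P 2/4 ✓ · (2,2)Q 3/7 ✗ · (2,3)P 1/6 ✗ · (2,4)Q 6/7 ✓ · (2,5)Q 4/4 ✓
Row 3: (3,1)P 4/5 ✓ · (3,2)P 6/8 ✓ · (3,3)Q 4/8 ✓ · (3,4)Q 6/8 ✓ · (3,5)Q 5/5 ✓
Row 4: (4,1)P 4/4 ✓ · (4,2)P 6/7 ✓ · (4,3)P 3/7 ✗ · (4,4)Q 5/7 ✓ · (4,5)Q 4/4 ✓
Row 5: (5,1)P 3/3 ✓ · (5,3)P 2/5 ✗ · (5,4)Q 4/6 ✓
Row 6: (6,1)P 2/2 ✓ · (6,4)Q 4/5 ✓ · (6,5)Q 4/4 ✓
Row 7: (7,2)P 1/1 ✓ · (7,4)Q 3/3 ✓ · (7,5)Q 3/3 ✓

(2,2), (2,3), (4,3), (5,3)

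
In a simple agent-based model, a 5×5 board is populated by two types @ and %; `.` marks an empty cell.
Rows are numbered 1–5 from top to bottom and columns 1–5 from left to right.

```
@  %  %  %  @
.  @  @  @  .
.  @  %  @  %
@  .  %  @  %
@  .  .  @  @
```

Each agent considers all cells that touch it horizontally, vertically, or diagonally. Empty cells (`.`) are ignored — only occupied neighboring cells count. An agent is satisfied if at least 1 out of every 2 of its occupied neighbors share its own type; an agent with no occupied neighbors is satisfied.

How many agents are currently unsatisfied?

10

(1,1)@ 1/2 ✓
(1,2)% 1/4 ✗
(1,3)% 2/5 ✗
(1,4)% 1/4 ✗
(1,5)@ 1/2 ✓
(2,2)@ 3/6 ✓
(2,3)@ 4/8 ✓
(2,4)@ 3/7 ✗
(3,2)@ 3/5 ✓
(3,3)% 1/7 ✗
(3,4)@ 3/7 ✗
(3,5)% 1/4 ✗
(4,1)@ 2/2 ✓
(4,3)% 1/5 ✗
(4,4)@ 3/7 ✗
(4,5)% 1/5 ✗
(5,1)@ 1/1 ✓
(5,4)@ 2/4 ✓
(5,5)@ 2/3 ✓
Unsatisfied: (1,2), (1,3), (1,4), (2,4), (3,3), (3,4), (3,5), (4,3), (4,4), (4,5) — 10 in total.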